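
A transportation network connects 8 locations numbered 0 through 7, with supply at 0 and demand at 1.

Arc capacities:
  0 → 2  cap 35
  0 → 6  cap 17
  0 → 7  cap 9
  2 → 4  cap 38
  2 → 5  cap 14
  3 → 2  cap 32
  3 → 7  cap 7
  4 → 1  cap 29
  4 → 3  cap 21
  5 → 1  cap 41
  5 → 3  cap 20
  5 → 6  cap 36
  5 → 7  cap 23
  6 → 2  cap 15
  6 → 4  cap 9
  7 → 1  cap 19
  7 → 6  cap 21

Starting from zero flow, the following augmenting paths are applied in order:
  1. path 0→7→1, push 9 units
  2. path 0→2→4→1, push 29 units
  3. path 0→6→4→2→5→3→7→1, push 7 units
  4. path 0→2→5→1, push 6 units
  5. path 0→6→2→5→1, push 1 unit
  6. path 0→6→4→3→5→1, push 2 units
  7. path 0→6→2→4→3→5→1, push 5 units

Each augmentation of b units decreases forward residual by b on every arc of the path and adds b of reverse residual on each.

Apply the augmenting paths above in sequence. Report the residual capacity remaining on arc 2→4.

Residual capacity of (2,4): 11

after path 1 (0→7→1, push 9): res(2,4)=38
after path 2 (0→2→4→1, push 29): res(2,4)=9
after path 3 (0→6→4→2→5→3→7→1, push 7): res(2,4)=16
after path 4 (0→2→5→1, push 6): res(2,4)=16
after path 5 (0→6→2→5→1, push 1): res(2,4)=16
after path 6 (0→6→4→3→5→1, push 2): res(2,4)=16
after path 7 (0→6→2→4→3→5→1, push 5): res(2,4)=11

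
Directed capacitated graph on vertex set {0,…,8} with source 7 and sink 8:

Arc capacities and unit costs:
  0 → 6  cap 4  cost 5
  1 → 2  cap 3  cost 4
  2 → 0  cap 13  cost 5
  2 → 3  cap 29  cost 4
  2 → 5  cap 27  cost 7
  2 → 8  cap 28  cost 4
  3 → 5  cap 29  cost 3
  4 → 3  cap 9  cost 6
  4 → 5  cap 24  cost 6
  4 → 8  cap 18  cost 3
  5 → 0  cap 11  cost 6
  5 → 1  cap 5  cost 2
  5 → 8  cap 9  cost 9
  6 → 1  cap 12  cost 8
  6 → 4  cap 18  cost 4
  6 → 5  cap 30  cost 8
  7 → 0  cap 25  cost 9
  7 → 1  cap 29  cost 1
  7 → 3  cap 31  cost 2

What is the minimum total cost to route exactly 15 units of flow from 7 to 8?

Minimum cost for 15 units: 216

shortest-cost path #1: 7→1→2→8 push 3 @ unit cost 9 (adds 27)
shortest-cost path #2: 7→3→5→8 push 9 @ unit cost 14 (adds 126)
shortest-cost path #3: 7→0→6→4→8 push 3 @ unit cost 21 (adds 63)
total cost = 216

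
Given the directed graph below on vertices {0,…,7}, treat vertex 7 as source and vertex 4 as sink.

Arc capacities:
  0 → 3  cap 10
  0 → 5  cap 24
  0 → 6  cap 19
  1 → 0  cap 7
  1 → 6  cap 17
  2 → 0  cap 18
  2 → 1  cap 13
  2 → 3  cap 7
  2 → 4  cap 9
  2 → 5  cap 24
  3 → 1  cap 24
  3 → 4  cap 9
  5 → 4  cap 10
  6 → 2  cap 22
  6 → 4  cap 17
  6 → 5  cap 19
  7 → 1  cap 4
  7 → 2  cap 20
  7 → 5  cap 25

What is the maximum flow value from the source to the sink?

augment #1: 7→2→4 bottleneck 9, total now 9
augment #2: 7→5→4 bottleneck 10, total now 19
augment #3: 7→1→6→4 bottleneck 4, total now 23
augment #4: 7→2→3→4 bottleneck 7, total now 30
augment #5: 7→2→0→3→4 bottleneck 2, total now 32
augment #6: 7→2→0→6→4 bottleneck 2, total now 34

Maximum flow value: 34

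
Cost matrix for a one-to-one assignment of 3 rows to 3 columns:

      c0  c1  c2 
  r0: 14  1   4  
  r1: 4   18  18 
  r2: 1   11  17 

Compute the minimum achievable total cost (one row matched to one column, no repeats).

optimal assignment: row0→col2 (cost 4), row1→col0 (cost 4), row2→col1 (cost 11)
total = 4 + 4 + 11 = 19

Minimum assignment cost: 19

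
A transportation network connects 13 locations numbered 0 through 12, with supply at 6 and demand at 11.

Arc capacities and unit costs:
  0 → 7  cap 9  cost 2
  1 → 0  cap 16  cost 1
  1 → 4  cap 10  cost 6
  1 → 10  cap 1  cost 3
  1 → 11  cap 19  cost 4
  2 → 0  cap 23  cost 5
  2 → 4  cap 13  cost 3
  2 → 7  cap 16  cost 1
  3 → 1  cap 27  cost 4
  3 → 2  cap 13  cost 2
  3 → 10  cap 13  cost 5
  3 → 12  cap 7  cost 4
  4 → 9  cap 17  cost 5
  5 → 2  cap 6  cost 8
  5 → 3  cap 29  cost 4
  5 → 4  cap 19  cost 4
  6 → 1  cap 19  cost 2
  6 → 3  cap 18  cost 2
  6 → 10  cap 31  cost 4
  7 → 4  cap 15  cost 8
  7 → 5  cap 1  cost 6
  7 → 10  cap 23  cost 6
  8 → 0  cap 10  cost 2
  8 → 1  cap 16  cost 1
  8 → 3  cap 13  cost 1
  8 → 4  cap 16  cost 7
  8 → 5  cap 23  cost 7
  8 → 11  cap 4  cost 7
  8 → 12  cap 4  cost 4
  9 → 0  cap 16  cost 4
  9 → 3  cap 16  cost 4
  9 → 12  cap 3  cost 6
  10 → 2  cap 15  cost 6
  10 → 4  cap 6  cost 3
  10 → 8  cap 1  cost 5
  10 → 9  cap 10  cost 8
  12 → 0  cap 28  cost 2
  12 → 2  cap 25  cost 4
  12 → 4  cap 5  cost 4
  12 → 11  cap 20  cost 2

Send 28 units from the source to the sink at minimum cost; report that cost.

Minimum cost for 28 units: 205

shortest-cost path #1: 6→1→11 push 19 @ unit cost 6 (adds 114)
shortest-cost path #2: 6→3→12→11 push 7 @ unit cost 8 (adds 56)
shortest-cost path #3: 6→10→8→12→11 push 1 @ unit cost 15 (adds 15)
shortest-cost path #4: 6→10→9→12→11 push 1 @ unit cost 20 (adds 20)
total cost = 205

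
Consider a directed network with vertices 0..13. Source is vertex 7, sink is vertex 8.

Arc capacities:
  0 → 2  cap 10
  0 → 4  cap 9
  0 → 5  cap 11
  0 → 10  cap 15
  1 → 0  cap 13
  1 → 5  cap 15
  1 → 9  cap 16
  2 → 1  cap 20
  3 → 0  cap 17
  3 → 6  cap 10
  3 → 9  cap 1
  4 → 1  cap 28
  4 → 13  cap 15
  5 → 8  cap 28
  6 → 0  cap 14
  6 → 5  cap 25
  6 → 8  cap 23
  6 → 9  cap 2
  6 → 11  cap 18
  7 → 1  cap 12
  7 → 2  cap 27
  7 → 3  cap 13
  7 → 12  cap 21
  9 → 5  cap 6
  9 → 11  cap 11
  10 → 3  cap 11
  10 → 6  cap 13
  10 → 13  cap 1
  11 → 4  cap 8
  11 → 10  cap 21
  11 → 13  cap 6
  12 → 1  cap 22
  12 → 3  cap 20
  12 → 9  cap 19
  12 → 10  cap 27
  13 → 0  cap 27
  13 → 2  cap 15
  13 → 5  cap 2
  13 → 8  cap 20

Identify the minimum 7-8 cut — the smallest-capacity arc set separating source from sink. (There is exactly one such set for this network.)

augment #1: 7→1→5→8 push 12
augment #2: 7→3→6→8 push 10
augment #3: 7→2→1→5→8 push 3
augment #4: 7→3→0→5→8 push 3
augment #5: 7→12→9→5→8 push 6
augment #6: 7→12→10→6→8 push 13
augment #7: 7→12→10→13→8 push 1
augment #8: 7→2→1→0→5→8 push 4
augment #9: 7→12→9→11→13→8 push 1
augment #10: 7→2→1→0→4→13→8 push 9
augment #11: 7→2→1→9→11→13→8 push 4
max flow = 66; residual-reachable set from 7 gives S-side
cut edges (S→T): {(2,1), (7,1), (7,3), (7,12)} total cap 66

Min-cut arcs: {(2,1), (7,1), (7,3), (7,12)} (total capacity 66)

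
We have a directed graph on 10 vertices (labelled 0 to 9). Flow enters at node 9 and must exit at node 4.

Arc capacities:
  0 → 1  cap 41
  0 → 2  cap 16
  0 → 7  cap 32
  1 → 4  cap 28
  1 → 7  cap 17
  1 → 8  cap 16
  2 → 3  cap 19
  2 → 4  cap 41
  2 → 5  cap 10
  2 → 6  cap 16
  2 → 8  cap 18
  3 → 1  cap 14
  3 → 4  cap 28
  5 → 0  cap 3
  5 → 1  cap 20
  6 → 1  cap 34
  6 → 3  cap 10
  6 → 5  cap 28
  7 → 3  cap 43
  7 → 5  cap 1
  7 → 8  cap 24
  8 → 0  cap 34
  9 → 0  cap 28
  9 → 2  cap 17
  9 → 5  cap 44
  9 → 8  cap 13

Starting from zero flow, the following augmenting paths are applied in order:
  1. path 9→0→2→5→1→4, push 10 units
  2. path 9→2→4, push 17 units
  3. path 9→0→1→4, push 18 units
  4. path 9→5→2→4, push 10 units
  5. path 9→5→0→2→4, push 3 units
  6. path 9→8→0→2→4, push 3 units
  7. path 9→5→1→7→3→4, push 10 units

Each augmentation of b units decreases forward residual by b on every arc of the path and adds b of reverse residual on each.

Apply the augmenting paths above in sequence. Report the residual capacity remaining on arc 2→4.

Residual capacity of (2,4): 8

after path 1 (9→0→2→5→1→4, push 10): res(2,4)=41
after path 2 (9→2→4, push 17): res(2,4)=24
after path 3 (9→0→1→4, push 18): res(2,4)=24
after path 4 (9→5→2→4, push 10): res(2,4)=14
after path 5 (9→5→0→2→4, push 3): res(2,4)=11
after path 6 (9→8→0→2→4, push 3): res(2,4)=8
after path 7 (9→5→1→7→3→4, push 10): res(2,4)=8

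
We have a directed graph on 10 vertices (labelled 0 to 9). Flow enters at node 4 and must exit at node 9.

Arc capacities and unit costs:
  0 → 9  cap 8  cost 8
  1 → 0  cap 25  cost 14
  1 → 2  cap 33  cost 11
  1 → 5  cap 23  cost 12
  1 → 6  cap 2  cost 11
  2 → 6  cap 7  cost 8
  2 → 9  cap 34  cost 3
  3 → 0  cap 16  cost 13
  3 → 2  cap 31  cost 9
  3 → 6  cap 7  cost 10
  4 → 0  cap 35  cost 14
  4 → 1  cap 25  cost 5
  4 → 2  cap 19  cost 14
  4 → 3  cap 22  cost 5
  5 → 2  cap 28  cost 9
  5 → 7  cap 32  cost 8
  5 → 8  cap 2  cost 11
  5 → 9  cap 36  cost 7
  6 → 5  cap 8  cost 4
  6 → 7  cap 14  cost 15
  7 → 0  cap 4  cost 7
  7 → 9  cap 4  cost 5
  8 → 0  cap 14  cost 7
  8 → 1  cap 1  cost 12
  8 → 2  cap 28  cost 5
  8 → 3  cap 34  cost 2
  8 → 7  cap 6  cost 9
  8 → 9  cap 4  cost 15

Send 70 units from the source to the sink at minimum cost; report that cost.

Minimum cost for 70 units: 1436

shortest-cost path #1: 4→2→9 push 19 @ unit cost 17 (adds 323)
shortest-cost path #2: 4→3→2→9 push 15 @ unit cost 17 (adds 255)
shortest-cost path #3: 4→0→9 push 8 @ unit cost 22 (adds 176)
shortest-cost path #4: 4→1→5→9 push 23 @ unit cost 24 (adds 552)
shortest-cost path #5: 4→3→6→5→9 push 5 @ unit cost 26 (adds 130)
total cost = 1436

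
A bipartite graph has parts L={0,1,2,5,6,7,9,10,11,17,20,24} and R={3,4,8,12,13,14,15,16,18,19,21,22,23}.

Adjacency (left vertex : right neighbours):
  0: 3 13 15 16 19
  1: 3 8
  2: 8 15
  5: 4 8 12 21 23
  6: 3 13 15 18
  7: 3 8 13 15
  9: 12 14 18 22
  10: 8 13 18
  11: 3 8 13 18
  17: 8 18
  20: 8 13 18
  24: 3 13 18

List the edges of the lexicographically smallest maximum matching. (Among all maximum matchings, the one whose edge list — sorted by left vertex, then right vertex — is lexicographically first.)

|M| = 8 (so the lex-smallest maximum matching has 8 edges)
process left vertices in ascending order; for each, take the smallest-labelled available neighbour that still permits 8 edges overall, or leave it unmatched if none does
lex-smallest matching: {0-16, 1-3, 2-8, 5-4, 6-13, 7-15, 9-12, 10-18}

Lex-smallest maximum matching: {(0,16), (1,3), (2,8), (5,4), (6,13), (7,15), (9,12), (10,18)}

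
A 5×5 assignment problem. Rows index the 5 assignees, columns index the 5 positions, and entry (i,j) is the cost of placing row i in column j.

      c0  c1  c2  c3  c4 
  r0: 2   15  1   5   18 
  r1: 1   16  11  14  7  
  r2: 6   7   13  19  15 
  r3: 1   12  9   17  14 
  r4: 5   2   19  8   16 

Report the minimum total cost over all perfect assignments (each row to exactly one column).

Minimum assignment cost: 24

optimal assignment: row0→col2 (cost 1), row1→col4 (cost 7), row2→col1 (cost 7), row3→col0 (cost 1), row4→col3 (cost 8)
total = 1 + 7 + 7 + 1 + 8 = 24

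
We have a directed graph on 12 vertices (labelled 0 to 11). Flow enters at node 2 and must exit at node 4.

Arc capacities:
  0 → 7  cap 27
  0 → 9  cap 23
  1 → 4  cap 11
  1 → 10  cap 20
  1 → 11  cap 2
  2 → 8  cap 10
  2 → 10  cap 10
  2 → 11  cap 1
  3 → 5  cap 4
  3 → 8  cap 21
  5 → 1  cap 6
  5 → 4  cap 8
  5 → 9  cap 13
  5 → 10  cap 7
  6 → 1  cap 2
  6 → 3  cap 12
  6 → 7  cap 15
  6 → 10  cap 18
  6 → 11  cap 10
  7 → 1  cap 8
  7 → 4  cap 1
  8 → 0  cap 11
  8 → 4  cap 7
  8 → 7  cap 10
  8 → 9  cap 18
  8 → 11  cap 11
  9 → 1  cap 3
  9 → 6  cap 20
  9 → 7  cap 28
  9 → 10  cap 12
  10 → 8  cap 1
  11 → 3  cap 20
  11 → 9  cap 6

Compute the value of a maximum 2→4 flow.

Maximum flow value: 12

augment #1: 2→8→4 bottleneck 7, total now 7
augment #2: 2→8→7→4 bottleneck 1, total now 8
augment #3: 2→8→7→1→4 bottleneck 2, total now 10
augment #4: 2→11→3→5→4 bottleneck 1, total now 11
augment #5: 2→10→8→7→1→4 bottleneck 1, total now 12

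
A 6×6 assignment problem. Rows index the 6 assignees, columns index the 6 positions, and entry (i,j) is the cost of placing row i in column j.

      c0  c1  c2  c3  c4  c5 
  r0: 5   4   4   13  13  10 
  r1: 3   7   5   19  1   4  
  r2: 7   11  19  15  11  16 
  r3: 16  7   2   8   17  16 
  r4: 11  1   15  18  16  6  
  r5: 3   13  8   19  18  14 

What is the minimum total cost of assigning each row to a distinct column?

one of 2 optimal assignments: row0→col1 (cost 4), row1→col4 (cost 1), row2→col3 (cost 15), row3→col2 (cost 2), row4→col5 (cost 6), row5→col0 (cost 3)
total = 4 + 1 + 15 + 2 + 6 + 3 = 31

Minimum assignment cost: 31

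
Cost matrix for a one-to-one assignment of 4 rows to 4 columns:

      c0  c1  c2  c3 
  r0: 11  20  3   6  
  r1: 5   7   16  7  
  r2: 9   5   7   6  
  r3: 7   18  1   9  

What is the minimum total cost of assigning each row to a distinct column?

optimal assignment: row0→col3 (cost 6), row1→col0 (cost 5), row2→col1 (cost 5), row3→col2 (cost 1)
total = 6 + 5 + 5 + 1 = 17

Minimum assignment cost: 17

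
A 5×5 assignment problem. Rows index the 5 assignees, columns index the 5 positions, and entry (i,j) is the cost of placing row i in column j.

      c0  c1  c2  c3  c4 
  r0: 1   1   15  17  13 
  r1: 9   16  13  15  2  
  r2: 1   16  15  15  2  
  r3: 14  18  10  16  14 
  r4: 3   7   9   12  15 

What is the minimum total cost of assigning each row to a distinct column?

optimal assignment: row0→col1 (cost 1), row1→col4 (cost 2), row2→col0 (cost 1), row3→col2 (cost 10), row4→col3 (cost 12)
total = 1 + 2 + 1 + 10 + 12 = 26

Minimum assignment cost: 26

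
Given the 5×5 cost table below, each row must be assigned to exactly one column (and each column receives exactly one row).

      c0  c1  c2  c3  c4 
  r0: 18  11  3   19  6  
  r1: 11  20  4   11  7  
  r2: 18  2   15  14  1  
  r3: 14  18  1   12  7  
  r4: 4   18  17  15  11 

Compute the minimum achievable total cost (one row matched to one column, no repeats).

Minimum assignment cost: 24

optimal assignment: row0→col4 (cost 6), row1→col3 (cost 11), row2→col1 (cost 2), row3→col2 (cost 1), row4→col0 (cost 4)
total = 6 + 11 + 2 + 1 + 4 = 24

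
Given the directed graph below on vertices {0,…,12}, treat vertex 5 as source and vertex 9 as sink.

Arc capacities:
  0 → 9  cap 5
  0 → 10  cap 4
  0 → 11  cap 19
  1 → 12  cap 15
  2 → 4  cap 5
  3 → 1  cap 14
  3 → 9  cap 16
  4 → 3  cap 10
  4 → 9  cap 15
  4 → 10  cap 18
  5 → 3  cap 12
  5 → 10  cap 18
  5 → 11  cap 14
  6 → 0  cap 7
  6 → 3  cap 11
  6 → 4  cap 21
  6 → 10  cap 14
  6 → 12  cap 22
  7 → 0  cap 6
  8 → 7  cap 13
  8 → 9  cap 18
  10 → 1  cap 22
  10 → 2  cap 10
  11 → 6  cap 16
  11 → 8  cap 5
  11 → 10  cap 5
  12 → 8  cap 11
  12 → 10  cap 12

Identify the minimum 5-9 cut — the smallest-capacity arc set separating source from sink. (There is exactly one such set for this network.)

augment #1: 5→3→9 push 12
augment #2: 5→11→8→9 push 5
augment #3: 5→10→2→4→9 push 5
augment #4: 5→11→6→0→9 push 5
augment #5: 5→11→6→3→9 push 4
augment #6: 5→10→1→12→8→9 push 11
max flow = 42; residual-reachable set from 5 gives S-side
cut edges (S→T): {(2,4), (5,3), (5,11), (12,8)} total cap 42

Min-cut arcs: {(2,4), (5,3), (5,11), (12,8)} (total capacity 42)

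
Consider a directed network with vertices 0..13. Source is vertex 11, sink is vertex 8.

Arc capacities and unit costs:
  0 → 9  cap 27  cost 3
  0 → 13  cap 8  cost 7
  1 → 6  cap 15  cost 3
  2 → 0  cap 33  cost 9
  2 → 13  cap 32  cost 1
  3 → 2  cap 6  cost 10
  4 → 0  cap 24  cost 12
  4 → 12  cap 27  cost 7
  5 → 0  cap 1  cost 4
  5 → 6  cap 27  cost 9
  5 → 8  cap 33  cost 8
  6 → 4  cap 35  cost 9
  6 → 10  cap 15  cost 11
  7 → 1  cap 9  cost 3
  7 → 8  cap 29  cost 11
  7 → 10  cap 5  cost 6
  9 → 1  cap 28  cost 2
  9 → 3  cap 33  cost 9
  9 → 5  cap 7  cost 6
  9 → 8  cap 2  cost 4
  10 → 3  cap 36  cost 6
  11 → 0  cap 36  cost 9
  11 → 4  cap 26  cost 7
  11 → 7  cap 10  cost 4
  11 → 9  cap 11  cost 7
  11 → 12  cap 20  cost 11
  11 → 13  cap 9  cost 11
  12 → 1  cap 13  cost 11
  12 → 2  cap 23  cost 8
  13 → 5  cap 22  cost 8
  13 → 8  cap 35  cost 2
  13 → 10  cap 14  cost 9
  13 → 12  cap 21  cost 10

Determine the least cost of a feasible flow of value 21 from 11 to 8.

shortest-cost path #1: 11→9→8 push 2 @ unit cost 11 (adds 22)
shortest-cost path #2: 11→13→8 push 9 @ unit cost 13 (adds 117)
shortest-cost path #3: 11→7→8 push 10 @ unit cost 15 (adds 150)
total cost = 289

Minimum cost for 21 units: 289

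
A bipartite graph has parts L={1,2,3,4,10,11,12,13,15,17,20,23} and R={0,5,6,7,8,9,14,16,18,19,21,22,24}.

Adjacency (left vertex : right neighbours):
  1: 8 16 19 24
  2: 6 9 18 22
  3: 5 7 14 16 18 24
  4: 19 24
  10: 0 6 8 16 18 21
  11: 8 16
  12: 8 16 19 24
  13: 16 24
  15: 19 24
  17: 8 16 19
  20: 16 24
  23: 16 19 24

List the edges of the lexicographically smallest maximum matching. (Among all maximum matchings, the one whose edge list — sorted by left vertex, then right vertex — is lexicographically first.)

Lex-smallest maximum matching: {(1,8), (2,6), (3,5), (4,19), (10,0), (11,16), (12,24)}

|M| = 7 (so the lex-smallest maximum matching has 7 edges)
process left vertices in ascending order; for each, take the smallest-labelled available neighbour that still permits 7 edges overall, or leave it unmatched if none does
lex-smallest matching: {1-8, 2-6, 3-5, 4-19, 10-0, 11-16, 12-24}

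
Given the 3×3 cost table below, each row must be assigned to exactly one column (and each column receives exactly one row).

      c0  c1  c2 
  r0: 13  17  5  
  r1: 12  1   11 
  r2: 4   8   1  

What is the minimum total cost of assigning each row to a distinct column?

optimal assignment: row0→col2 (cost 5), row1→col1 (cost 1), row2→col0 (cost 4)
total = 5 + 1 + 4 = 10

Minimum assignment cost: 10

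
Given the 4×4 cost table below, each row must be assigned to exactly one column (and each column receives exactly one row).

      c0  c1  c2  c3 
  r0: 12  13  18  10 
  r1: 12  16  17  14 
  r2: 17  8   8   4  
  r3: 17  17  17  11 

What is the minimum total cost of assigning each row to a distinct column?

optimal assignment: row0→col1 (cost 13), row1→col0 (cost 12), row2→col2 (cost 8), row3→col3 (cost 11)
total = 13 + 12 + 8 + 11 = 44

Minimum assignment cost: 44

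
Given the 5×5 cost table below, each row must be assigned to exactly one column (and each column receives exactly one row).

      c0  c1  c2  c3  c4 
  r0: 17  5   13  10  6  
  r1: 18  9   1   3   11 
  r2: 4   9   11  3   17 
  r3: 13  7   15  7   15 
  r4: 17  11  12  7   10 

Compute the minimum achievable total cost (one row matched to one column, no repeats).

Minimum assignment cost: 25

optimal assignment: row0→col4 (cost 6), row1→col2 (cost 1), row2→col0 (cost 4), row3→col1 (cost 7), row4→col3 (cost 7)
total = 6 + 1 + 4 + 7 + 7 = 25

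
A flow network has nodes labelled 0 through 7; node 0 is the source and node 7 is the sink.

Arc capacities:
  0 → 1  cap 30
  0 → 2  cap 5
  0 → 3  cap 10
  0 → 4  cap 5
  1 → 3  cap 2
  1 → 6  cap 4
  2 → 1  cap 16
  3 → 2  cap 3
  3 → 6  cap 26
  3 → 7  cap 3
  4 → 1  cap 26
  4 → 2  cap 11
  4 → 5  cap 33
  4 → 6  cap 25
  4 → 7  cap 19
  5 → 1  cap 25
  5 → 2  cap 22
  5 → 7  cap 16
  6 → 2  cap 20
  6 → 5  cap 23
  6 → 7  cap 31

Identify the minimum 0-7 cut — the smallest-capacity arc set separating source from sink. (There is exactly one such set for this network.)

augment #1: 0→3→7 push 3
augment #2: 0→4→7 push 5
augment #3: 0→1→6→7 push 4
augment #4: 0→3→6→7 push 7
augment #5: 0→1→3→6→7 push 2
max flow = 21; residual-reachable set from 0 gives S-side
cut edges (S→T): {(0,3), (0,4), (1,3), (1,6)} total cap 21

Min-cut arcs: {(0,3), (0,4), (1,3), (1,6)} (total capacity 21)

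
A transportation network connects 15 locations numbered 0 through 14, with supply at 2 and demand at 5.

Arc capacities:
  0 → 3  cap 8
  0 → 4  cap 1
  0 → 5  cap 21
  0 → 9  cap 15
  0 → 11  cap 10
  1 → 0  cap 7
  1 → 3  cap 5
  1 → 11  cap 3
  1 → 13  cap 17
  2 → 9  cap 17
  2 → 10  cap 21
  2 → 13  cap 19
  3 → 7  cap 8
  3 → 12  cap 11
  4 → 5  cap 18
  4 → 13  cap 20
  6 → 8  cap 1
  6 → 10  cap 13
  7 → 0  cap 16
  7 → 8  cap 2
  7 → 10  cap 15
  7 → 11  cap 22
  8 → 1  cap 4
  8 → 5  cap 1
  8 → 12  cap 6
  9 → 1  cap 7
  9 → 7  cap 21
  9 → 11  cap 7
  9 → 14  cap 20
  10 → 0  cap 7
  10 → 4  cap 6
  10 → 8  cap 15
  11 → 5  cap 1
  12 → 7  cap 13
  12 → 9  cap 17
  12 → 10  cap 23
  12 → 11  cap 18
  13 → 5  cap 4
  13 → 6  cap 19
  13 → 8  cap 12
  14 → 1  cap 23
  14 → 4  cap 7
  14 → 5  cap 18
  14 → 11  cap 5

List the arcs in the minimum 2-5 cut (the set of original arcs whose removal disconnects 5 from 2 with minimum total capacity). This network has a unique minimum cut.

Min-cut arcs: {(2,9), (8,1), (8,5), (8,12), (10,0), (10,4), (13,5)} (total capacity 45)

augment #1: 2→13→5 push 4
augment #2: 2→9→11→5 push 1
augment #3: 2→9→14→5 push 16
augment #4: 2→10→0→5 push 7
augment #5: 2→10→4→5 push 6
augment #6: 2→10→8→5 push 1
augment #7: 2→10→8→1→0→5 push 4
augment #8: 2→10→8→12→7→0→5 push 3
augment #9: 2→13→8→12→7→0→5 push 3
max flow = 45; residual-reachable set from 2 gives S-side
cut edges (S→T): {(2,9), (8,1), (8,5), (8,12), (10,0), (10,4), (13,5)} total cap 45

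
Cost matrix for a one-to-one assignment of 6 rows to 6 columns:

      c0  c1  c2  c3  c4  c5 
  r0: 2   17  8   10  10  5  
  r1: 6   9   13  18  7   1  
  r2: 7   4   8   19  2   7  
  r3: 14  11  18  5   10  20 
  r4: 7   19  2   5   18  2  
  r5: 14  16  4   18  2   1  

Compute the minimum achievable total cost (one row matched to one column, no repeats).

optimal assignment: row0→col0 (cost 2), row1→col5 (cost 1), row2→col1 (cost 4), row3→col3 (cost 5), row4→col2 (cost 2), row5→col4 (cost 2)
total = 2 + 1 + 4 + 5 + 2 + 2 = 16

Minimum assignment cost: 16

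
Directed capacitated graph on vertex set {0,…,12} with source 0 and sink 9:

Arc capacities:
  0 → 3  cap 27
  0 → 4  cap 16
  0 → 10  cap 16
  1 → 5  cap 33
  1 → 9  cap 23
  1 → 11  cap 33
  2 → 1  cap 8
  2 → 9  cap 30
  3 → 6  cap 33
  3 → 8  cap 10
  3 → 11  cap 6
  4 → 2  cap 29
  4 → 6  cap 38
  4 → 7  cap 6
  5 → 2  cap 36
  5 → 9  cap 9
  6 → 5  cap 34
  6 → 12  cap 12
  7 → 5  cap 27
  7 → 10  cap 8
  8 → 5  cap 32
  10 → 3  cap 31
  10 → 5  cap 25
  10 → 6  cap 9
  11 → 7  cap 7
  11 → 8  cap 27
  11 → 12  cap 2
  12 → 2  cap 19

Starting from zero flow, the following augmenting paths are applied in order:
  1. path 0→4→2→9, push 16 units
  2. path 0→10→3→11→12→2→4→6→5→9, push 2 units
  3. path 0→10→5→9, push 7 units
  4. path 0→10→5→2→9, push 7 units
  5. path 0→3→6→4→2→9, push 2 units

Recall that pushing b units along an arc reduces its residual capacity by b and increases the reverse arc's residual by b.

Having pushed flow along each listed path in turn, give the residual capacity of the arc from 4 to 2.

Residual capacity of (4,2): 13

after path 1 (0→4→2→9, push 16): res(4,2)=13
after path 2 (0→10→3→11→12→2→4→6→5→9, push 2): res(4,2)=15
after path 3 (0→10→5→9, push 7): res(4,2)=15
after path 4 (0→10→5→2→9, push 7): res(4,2)=15
after path 5 (0→3→6→4→2→9, push 2): res(4,2)=13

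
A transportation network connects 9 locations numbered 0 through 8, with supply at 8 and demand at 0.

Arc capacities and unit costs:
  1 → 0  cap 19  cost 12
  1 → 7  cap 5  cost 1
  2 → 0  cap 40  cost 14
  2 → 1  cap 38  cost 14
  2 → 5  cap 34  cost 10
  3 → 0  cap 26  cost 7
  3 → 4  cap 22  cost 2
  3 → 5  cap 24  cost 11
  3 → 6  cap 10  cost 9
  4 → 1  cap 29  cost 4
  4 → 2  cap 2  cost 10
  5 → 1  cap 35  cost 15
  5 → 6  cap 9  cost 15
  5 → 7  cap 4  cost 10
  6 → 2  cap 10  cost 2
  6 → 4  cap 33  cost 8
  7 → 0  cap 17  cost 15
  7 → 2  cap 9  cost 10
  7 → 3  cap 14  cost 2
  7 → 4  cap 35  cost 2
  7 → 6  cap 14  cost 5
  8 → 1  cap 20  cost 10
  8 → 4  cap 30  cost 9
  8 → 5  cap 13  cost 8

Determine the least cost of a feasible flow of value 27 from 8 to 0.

Minimum cost for 27 units: 611

shortest-cost path #1: 8→1→7→3→0 push 5 @ unit cost 20 (adds 100)
shortest-cost path #2: 8→1→0 push 15 @ unit cost 22 (adds 330)
shortest-cost path #3: 8→4→1→0 push 4 @ unit cost 25 (adds 100)
shortest-cost path #4: 8→5→7→3→0 push 3 @ unit cost 27 (adds 81)
total cost = 611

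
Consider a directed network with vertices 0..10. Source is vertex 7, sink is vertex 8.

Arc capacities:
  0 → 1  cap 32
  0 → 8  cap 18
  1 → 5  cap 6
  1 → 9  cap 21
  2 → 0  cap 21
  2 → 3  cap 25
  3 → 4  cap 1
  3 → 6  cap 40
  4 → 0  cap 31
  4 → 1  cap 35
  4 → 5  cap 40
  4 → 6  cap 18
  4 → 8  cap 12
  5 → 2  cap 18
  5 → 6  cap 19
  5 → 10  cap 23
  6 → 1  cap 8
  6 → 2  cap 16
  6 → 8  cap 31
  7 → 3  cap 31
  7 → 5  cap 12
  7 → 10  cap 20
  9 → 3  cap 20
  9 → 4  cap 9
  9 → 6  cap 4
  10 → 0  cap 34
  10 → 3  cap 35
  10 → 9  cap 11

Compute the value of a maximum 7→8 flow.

augment #1: 7→3→4→8 bottleneck 1, total now 1
augment #2: 7→3→6→8 bottleneck 30, total now 31
augment #3: 7→5→6→8 bottleneck 1, total now 32
augment #4: 7→10→0→8 bottleneck 18, total now 50
augment #5: 7→10→9→4→8 bottleneck 2, total now 52
augment #6: 7→5→10→9→4→8 bottleneck 7, total now 59

Maximum flow value: 59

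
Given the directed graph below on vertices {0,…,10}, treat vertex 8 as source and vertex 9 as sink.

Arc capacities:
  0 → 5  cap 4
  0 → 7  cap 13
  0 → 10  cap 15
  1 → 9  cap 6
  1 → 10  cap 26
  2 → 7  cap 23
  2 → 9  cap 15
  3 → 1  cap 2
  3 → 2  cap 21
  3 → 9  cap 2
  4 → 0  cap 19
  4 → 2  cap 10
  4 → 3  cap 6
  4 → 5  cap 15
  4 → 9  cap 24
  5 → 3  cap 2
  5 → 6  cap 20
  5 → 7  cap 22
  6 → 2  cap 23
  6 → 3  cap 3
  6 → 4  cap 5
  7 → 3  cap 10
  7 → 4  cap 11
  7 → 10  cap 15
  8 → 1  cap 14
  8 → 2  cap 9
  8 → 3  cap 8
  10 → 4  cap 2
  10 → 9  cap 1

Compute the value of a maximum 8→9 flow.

Maximum flow value: 26

augment #1: 8→1→9 bottleneck 6, total now 6
augment #2: 8→2→9 bottleneck 9, total now 15
augment #3: 8→3→9 bottleneck 2, total now 17
augment #4: 8→1→10→9 bottleneck 1, total now 18
augment #5: 8→3→2→9 bottleneck 6, total now 24
augment #6: 8→1→10→4→9 bottleneck 2, total now 26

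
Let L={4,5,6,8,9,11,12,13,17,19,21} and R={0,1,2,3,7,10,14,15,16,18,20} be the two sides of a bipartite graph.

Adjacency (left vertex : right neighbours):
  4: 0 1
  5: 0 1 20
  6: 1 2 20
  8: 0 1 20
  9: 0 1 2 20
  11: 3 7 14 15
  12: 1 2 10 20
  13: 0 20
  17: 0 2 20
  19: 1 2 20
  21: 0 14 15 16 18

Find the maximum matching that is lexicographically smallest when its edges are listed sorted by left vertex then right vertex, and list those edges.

Lex-smallest maximum matching: {(4,0), (5,1), (6,2), (8,20), (11,3), (12,10), (21,14)}

|M| = 7 (so the lex-smallest maximum matching has 7 edges)
process left vertices in ascending order; for each, take the smallest-labelled available neighbour that still permits 7 edges overall, or leave it unmatched if none does
lex-smallest matching: {4-0, 5-1, 6-2, 8-20, 11-3, 12-10, 21-14}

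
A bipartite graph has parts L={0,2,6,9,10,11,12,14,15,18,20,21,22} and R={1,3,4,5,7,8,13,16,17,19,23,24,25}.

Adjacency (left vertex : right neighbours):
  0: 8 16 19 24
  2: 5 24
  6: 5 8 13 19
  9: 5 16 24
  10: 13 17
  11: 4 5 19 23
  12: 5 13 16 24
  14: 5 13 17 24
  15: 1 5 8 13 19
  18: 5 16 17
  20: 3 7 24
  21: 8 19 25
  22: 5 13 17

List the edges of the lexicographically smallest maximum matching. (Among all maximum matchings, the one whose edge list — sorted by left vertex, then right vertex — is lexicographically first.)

Lex-smallest maximum matching: {(0,8), (2,5), (6,19), (9,16), (10,13), (11,4), (12,24), (14,17), (15,1), (20,3), (21,25)}

|M| = 11 (so the lex-smallest maximum matching has 11 edges)
process left vertices in ascending order; for each, take the smallest-labelled available neighbour that still permits 11 edges overall, or leave it unmatched if none does
lex-smallest matching: {0-8, 2-5, 6-19, 9-16, 10-13, 11-4, 12-24, 14-17, 15-1, 20-3, 21-25}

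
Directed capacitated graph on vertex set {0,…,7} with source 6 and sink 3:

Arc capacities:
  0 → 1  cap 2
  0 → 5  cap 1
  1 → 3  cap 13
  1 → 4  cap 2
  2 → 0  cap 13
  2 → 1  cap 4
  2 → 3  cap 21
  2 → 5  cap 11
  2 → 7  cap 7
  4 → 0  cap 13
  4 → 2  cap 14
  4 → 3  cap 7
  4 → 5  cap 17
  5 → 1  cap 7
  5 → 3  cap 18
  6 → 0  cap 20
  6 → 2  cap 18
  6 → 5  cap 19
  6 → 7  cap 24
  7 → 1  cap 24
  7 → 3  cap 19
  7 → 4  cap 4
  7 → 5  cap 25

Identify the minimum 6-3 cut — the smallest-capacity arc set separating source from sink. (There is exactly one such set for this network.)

Min-cut arcs: {(0,1), (0,5), (6,2), (6,5), (6,7)} (total capacity 64)

augment #1: 6→2→3 push 18
augment #2: 6→5→3 push 18
augment #3: 6→7→3 push 19
augment #4: 6→0→1→3 push 2
augment #5: 6→5→1→3 push 1
augment #6: 6→7→1→3 push 5
augment #7: 6→0→5→1→3 push 1
max flow = 64; residual-reachable set from 6 gives S-side
cut edges (S→T): {(0,1), (0,5), (6,2), (6,5), (6,7)} total cap 64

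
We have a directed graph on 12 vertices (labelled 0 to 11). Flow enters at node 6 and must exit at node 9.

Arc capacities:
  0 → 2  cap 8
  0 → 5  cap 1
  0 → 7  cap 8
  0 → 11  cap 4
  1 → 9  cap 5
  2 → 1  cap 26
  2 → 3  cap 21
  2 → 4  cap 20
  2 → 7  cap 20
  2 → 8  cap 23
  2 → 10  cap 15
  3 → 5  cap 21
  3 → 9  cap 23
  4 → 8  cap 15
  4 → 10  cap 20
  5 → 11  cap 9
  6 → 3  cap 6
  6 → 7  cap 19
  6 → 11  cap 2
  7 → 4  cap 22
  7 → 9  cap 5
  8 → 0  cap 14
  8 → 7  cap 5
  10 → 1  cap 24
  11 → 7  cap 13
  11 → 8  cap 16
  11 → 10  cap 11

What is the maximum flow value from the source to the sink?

Maximum flow value: 24

augment #1: 6→3→9 bottleneck 6, total now 6
augment #2: 6→7→9 bottleneck 5, total now 11
augment #3: 6→11→10→1→9 bottleneck 2, total now 13
augment #4: 6→7→4→10→1→9 bottleneck 3, total now 16
augment #5: 6→7→4→8→0→2→3→9 bottleneck 8, total now 24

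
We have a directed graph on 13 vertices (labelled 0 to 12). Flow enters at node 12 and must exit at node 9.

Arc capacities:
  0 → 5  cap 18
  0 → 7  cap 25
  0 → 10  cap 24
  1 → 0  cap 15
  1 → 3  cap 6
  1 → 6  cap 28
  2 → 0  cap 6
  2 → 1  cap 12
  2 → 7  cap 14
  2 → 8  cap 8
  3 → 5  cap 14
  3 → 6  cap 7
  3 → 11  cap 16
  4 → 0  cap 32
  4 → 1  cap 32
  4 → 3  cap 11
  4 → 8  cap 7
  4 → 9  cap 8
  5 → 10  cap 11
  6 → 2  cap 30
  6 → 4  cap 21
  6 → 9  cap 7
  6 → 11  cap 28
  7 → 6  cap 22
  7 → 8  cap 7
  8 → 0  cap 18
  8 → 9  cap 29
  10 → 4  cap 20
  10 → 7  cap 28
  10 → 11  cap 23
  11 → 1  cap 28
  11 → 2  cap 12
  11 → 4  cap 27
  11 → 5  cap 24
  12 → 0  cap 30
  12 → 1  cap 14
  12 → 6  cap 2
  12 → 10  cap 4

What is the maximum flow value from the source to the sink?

Maximum flow value: 37

augment #1: 12→6→9 bottleneck 2, total now 2
augment #2: 12→1→6→9 bottleneck 5, total now 7
augment #3: 12→10→4→9 bottleneck 4, total now 11
augment #4: 12→0→7→8→9 bottleneck 7, total now 18
augment #5: 12→0→10→4→9 bottleneck 4, total now 22
augment #6: 12→0→10→4→8→9 bottleneck 7, total now 29
augment #7: 12→1→6→2→8→9 bottleneck 8, total now 37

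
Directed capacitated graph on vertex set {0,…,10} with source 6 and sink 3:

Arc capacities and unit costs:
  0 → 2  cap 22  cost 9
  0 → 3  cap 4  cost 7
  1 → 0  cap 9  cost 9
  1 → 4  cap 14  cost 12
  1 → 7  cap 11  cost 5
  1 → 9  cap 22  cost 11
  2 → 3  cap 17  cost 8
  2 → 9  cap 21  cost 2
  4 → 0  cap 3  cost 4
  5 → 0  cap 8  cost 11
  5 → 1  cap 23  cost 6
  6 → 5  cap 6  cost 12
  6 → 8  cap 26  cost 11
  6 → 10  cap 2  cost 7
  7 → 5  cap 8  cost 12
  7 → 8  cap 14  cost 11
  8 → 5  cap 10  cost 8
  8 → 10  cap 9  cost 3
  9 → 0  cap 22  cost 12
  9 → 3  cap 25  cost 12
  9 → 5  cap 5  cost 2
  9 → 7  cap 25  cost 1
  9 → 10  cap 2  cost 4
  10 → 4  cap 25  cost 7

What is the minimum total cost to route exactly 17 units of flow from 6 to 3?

Minimum cost for 17 units: 694

shortest-cost path #1: 6→10→4→0→3 push 2 @ unit cost 25 (adds 50)
shortest-cost path #2: 6→5→0→3 push 2 @ unit cost 30 (adds 60)
shortest-cost path #3: 6→5→0→2→3 push 4 @ unit cost 40 (adds 160)
shortest-cost path #4: 6→8→10→4→0→2→3 push 1 @ unit cost 42 (adds 42)
shortest-cost path #5: 6→8→5→0→2→3 push 2 @ unit cost 47 (adds 94)
shortest-cost path #6: 6→8→5→1→9→3 push 6 @ unit cost 48 (adds 288)
total cost = 694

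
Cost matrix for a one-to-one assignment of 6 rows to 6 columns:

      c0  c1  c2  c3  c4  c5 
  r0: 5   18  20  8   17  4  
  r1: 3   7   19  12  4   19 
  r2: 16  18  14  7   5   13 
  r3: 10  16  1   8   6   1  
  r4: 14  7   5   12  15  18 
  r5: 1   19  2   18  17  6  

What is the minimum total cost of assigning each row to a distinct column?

optimal assignment: row0→col5 (cost 4), row1→col4 (cost 4), row2→col3 (cost 7), row3→col2 (cost 1), row4→col1 (cost 7), row5→col0 (cost 1)
total = 4 + 4 + 7 + 1 + 7 + 1 = 24

Minimum assignment cost: 24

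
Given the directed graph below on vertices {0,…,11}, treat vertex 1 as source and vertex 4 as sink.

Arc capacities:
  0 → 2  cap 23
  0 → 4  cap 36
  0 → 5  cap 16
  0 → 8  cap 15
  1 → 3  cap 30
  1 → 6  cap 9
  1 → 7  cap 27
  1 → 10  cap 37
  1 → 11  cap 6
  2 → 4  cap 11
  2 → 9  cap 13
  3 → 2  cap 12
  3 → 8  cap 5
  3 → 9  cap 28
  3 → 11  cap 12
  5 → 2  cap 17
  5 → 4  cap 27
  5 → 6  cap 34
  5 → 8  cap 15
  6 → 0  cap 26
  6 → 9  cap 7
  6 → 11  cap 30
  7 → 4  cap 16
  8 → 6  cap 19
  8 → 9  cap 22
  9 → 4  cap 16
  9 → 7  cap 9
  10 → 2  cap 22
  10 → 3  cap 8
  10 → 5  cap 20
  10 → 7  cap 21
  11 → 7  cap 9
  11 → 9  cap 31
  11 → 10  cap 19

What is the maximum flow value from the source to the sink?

augment #1: 1→7→4 bottleneck 16, total now 16
augment #2: 1→3→2→4 bottleneck 11, total now 27
augment #3: 1→3→9→4 bottleneck 16, total now 43
augment #4: 1→6→0→4 bottleneck 9, total now 52
augment #5: 1→10→5→4 bottleneck 20, total now 72
augment #6: 1→3→8→6→0→4 bottleneck 3, total now 75
augment #7: 1→10→3→8→6→0→4 bottleneck 2, total now 77

Maximum flow value: 77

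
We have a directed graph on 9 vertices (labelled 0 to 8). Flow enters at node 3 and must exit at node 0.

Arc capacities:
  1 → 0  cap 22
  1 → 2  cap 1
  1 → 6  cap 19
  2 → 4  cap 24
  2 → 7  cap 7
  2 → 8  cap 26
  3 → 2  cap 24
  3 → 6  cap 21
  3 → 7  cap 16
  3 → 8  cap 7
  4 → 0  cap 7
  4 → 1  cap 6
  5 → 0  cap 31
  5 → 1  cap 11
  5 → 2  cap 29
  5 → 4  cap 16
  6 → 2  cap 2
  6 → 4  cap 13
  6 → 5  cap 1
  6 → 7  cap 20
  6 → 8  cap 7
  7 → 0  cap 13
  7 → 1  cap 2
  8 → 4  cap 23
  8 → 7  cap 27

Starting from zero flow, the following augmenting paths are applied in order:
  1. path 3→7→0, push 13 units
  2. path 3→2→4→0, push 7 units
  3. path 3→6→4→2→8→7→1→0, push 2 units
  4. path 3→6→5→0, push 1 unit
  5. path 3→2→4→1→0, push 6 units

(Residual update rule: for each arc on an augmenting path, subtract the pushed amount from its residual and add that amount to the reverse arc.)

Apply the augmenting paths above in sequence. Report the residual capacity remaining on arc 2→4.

after path 1 (3→7→0, push 13): res(2,4)=24
after path 2 (3→2→4→0, push 7): res(2,4)=17
after path 3 (3→6→4→2→8→7→1→0, push 2): res(2,4)=19
after path 4 (3→6→5→0, push 1): res(2,4)=19
after path 5 (3→2→4→1→0, push 6): res(2,4)=13

Residual capacity of (2,4): 13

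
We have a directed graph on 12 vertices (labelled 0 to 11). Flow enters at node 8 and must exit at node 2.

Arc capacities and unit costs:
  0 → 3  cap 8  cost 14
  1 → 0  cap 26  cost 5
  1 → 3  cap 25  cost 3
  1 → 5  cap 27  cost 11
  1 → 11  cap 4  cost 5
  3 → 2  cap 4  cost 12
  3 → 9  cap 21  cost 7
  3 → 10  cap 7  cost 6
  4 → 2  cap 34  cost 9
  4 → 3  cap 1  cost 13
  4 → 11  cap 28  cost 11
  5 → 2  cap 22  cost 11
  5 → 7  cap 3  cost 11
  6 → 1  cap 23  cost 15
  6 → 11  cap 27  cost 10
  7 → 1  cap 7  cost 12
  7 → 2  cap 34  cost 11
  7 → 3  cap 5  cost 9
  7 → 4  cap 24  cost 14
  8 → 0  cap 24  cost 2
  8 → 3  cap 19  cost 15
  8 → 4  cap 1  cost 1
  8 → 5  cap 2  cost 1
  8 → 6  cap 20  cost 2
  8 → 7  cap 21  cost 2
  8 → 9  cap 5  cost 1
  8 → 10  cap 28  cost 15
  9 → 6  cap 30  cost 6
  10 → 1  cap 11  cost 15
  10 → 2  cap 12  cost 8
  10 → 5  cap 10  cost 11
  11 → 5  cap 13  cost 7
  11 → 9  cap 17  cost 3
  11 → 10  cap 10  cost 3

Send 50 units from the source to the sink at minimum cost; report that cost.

Minimum cost for 50 units: 991

shortest-cost path #1: 8→4→2 push 1 @ unit cost 10 (adds 10)
shortest-cost path #2: 8→5→2 push 2 @ unit cost 12 (adds 24)
shortest-cost path #3: 8→7→2 push 21 @ unit cost 13 (adds 273)
shortest-cost path #4: 8→10→2 push 12 @ unit cost 23 (adds 276)
shortest-cost path #5: 8→3→2 push 4 @ unit cost 27 (adds 108)
shortest-cost path #6: 8→6→11→5→2 push 10 @ unit cost 30 (adds 300)
total cost = 991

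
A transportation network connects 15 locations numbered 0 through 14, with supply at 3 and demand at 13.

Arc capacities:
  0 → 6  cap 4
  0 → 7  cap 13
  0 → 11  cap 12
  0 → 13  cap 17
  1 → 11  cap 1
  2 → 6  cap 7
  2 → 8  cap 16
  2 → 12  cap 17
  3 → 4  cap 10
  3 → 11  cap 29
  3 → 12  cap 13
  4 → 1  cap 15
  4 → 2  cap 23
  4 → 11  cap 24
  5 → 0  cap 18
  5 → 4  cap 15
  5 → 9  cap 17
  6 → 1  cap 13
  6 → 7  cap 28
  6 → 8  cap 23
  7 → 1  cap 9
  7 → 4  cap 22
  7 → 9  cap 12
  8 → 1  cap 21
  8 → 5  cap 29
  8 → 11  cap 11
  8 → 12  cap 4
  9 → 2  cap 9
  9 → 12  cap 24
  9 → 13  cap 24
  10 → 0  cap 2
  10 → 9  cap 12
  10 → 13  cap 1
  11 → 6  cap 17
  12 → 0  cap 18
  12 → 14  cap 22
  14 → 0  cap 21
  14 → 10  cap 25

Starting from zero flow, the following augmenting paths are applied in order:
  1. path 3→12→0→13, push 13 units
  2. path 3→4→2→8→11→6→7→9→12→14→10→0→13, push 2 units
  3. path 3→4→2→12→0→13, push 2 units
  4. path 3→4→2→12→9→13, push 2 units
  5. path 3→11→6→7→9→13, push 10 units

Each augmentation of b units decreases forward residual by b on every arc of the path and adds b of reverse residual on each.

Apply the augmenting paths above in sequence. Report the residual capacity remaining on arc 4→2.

after path 1 (3→12→0→13, push 13): res(4,2)=23
after path 2 (3→4→2→8→11→6→7→9→12→14→10→0→13, push 2): res(4,2)=21
after path 3 (3→4→2→12→0→13, push 2): res(4,2)=19
after path 4 (3→4→2→12→9→13, push 2): res(4,2)=17
after path 5 (3→11→6→7→9→13, push 10): res(4,2)=17

Residual capacity of (4,2): 17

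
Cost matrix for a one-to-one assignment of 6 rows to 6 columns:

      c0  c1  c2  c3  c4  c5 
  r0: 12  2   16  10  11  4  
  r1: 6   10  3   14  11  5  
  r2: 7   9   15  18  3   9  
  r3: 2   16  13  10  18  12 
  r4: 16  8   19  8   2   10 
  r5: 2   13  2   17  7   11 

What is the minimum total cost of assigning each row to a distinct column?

optimal assignment: row0→col1 (cost 2), row1→col5 (cost 5), row2→col4 (cost 3), row3→col0 (cost 2), row4→col3 (cost 8), row5→col2 (cost 2)
total = 2 + 5 + 3 + 2 + 8 + 2 = 22

Minimum assignment cost: 22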